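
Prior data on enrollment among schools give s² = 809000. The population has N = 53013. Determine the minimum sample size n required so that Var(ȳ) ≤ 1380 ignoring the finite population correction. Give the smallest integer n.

587

Without fpc, n₀ = s²/D = 809000/1380 = 586.2319.
Rounding up, n = 587.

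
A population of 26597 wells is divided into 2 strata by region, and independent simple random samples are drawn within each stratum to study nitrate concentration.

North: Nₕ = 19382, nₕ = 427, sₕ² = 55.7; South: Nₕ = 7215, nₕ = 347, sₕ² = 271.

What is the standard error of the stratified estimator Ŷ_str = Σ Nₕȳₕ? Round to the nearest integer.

9307

Var(Ŷ_str) = Σₕ Nₕ²(1 − fₕ)sₕ²/nₕ.
North: 19382²·(1 − 427/19382)·55.7/427 = 4.7923629 × 10^7.
South: 7215²·(1 − 347/7215)·271/347 = 3.8699597 × 10^7.
Sum = 8.6623226 × 10^7.
SE = √(8.6623226 × 10^7) = 9307.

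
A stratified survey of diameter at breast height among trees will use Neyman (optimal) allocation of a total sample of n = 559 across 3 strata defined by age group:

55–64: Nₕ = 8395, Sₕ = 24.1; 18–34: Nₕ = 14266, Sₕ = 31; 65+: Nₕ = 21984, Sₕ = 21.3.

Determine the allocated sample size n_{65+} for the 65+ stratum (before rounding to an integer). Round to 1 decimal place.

235.2

Neyman allocation: nₕ = n·NₕSₕ / Σⱼ NⱼSⱼ.
Σ NⱼSⱼ = 8395·24.1 + 14266·31 + 21984·21.3 = 1.1128247 × 10^6.
n_{65+} = 559·21984·21.3 / (1.1128247 × 10^6) = 235.2.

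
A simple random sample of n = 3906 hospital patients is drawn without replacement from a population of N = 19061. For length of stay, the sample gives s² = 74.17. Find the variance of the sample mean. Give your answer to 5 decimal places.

0.01510

Under SRS without replacement, Var(ȳ) = (1 − f)·s²/n with f = n/N = 3906/19061 = 0.20492104.
Var(ȳ) = (1 − 0.20492104)·74.17/3906 = 0.79507896·0.018988735 = 0.015097544.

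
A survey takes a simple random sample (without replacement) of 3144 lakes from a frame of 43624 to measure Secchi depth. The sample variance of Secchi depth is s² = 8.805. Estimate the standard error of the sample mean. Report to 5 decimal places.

Under SRS without replacement, Var(ȳ) = (1 − f)·s²/n with f = n/N = 3144/43624 = 0.07207042.
Var(ȳ) = (1 − 0.07207042)·8.805/3144 = 0.92792958·0.0028005725 = 0.0025987341.
SE(ȳ) = √(0.0025987341) = 0.05098.

0.05098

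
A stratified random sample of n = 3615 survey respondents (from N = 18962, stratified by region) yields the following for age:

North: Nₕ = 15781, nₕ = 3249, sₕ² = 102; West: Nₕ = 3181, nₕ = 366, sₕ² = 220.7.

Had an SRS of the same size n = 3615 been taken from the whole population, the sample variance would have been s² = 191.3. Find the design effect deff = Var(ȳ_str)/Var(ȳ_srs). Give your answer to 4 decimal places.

Var(ȳ_str) = Σ Wₕ²(1−fₕ)sₕ²/nₕ with Wₕ = Nₕ/18962:
  North: (15781/18962)²·(1−3249/15781)·102/3249 = 0.017267803
  West: (3181/18962)²·(1−366/3181)·220.7/366 = 0.01501741
  → Var(ȳ_str) = 0.032285213.
Var(ȳ_srs) = (1 − 3615/18962)·191.3/3615 = 0.042829797.
deff = 0.032285213 / 0.042829797 = 0.7538.

0.7538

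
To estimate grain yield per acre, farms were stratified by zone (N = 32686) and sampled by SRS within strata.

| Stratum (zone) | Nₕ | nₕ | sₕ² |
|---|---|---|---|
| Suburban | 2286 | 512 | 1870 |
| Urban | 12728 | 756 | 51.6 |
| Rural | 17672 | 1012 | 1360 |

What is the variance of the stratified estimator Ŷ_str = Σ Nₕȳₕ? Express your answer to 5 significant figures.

4.2087 × 10^8

Var(Ŷ_str) = Σₕ Nₕ²(1 − fₕ)sₕ²/nₕ.
Suburban: 2286²·(1 − 512/2286)·1870/512 = 1.4811583 × 10^7.
Urban: 12728²·(1 − 756/12728)·51.6/756 = 1.0400513 × 10^7.
Rural: 17672²·(1 − 1012/17672)·1360/1012 = 3.9565722 × 10^8.
Sum = 4.2086932 × 10^8.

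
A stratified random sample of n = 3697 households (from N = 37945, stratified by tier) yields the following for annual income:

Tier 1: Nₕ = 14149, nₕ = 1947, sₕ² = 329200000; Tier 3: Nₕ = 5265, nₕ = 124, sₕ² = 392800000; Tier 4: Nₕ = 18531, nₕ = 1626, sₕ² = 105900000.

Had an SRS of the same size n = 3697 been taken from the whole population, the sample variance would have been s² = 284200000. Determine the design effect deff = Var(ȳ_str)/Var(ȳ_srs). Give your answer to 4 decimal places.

1.3547

Var(ȳ_str) = Σ Wₕ²(1−fₕ)sₕ²/nₕ with Wₕ = Nₕ/37945:
  Tier 1: (14149/37945)²·(1−1947/14149)·329200000/1947 = 20274.097
  Tier 3: (5265/37945)²·(1−124/5265)·392800000/124 = 59550.671
  Tier 4: (18531/37945)²·(1−1626/18531)·105900000/1626 = 14170.342
  → Var(ȳ_str) = 93995.11.
Var(ȳ_srs) = (1 − 3697/37945)·284200000/3697 = 69383.353.
deff = 93995.11 / 69383.353 = 1.3547.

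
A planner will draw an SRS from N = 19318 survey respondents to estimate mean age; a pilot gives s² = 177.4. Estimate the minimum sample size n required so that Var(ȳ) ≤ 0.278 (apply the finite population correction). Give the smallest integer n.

Without fpc, n₀ = s²/D = 177.4/0.278 = 638.1295.
With fpc, (1 − n/N)·s²/n ≤ D requires n ≥ n₀/(1 + n₀/N) = 638.1295/(1 + 638.1295/19318) = 617.7243.
Rounding up, n = 618.

618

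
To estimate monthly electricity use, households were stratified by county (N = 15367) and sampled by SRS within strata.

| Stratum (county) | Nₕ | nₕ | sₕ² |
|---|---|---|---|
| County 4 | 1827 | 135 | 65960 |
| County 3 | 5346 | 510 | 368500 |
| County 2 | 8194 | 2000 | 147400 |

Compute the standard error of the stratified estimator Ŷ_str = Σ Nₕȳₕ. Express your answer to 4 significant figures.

Var(Ŷ_str) = Σₕ Nₕ²(1 − fₕ)sₕ²/nₕ.
County 4: 1827²·(1 − 135/1827)·65960/135 = 1.5103785 × 10^9.
County 3: 5346²·(1 − 510/5346)·368500/510 = 1.8680245 × 10^10.
County 2: 8194²·(1 − 2000/8194)·147400/2000 = 3.740543 × 10^9.
Sum = 2.3931167 × 10^10.
SE = √(2.3931167 × 10^10) = 154700.

154700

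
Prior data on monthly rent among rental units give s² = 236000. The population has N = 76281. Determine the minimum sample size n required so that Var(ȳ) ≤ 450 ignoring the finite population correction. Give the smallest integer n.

525

Without fpc, n₀ = s²/D = 236000/450 = 524.4444.
Rounding up, n = 525.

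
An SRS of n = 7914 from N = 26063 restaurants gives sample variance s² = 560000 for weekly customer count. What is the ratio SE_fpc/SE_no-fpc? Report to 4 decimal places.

0.8345

f = n/N = 7914/26063 = 0.30364885.
SE_no-fpc = √(s²/n) = 8.4119366; SE_fpc = √((1−f)s²/n) = 7.019564.
Ratio = √(1−f) = 0.83447657.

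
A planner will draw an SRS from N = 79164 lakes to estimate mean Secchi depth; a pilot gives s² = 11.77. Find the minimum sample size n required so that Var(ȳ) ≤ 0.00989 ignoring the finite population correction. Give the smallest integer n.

Without fpc, n₀ = s²/D = 11.77/0.00989 = 1190.0910.
Rounding up, n = 1191.

1191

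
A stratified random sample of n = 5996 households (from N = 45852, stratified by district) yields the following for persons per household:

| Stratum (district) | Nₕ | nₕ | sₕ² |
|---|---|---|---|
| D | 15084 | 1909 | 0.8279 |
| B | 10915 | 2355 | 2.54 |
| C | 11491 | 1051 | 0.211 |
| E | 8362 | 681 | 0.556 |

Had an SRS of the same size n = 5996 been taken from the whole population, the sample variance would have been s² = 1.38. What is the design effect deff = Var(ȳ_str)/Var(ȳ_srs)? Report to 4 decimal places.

Var(ȳ_str) = Σ Wₕ²(1−fₕ)sₕ²/nₕ with Wₕ = Nₕ/45852:
  D: (15084/45852)²·(1−1909/15084)·0.8279/1909 = 4.0994211 × 10^-5
  B: (10915/45852)²·(1−2355/10915)·2.54/2355 = 4.79318 × 10^-5
  C: (11491/45852)²·(1−1051/11491)·0.211/1051 = 1.1455696 × 10^-5
  E: (8362/45852)²·(1−681/8362)·0.556/681 = 2.4942446 × 10^-5
  → Var(ȳ_str) = 1.2532415 × 10^-4.
Var(ȳ_srs) = (1 − 5996/45852)·1.38/5996 = 2.000566 × 10^-4.
deff = (1.2532415 × 10^-4) / (2.000566 × 10^-4) = 0.6264.

0.6264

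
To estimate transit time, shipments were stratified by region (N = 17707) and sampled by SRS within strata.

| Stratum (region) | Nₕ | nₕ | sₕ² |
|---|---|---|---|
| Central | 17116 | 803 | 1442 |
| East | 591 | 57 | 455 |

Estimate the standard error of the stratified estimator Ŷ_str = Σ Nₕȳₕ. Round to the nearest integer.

22448

Var(Ŷ_str) = Σₕ Nₕ²(1 − fₕ)sₕ²/nₕ.
Central: 17116²·(1 − 803/17116)·1442/803 = 5.0140173 × 10^8.
East: 591²·(1 − 57/591)·455/57 = 2.5192153 × 10^6.
Sum = 5.0392095 × 10^8.
SE = √(5.0392095 × 10^8) = 22448.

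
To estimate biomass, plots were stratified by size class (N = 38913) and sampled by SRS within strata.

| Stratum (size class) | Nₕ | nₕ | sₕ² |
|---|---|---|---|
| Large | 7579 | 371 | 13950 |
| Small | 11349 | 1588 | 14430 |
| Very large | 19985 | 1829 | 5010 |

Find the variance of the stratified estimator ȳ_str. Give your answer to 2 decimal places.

Var(ȳ_str) = Σₕ Wₕ²(1 − fₕ)sₕ²/nₕ with Wₕ = Nₕ/N, N = 38913.
Large: Wₕ = 0.19476782; term = 0.19476782²·(1 − 0.04895105)·13950/371 = 1.3565555.
Small: Wₕ = 0.29165061; term = 0.29165061²·(1 − 0.13992422)·14430/1588 = 0.66478056.
Very large: Wₕ = 0.51358158; term = 0.51358158²·(1 − 0.09151864)·5010/1829 = 0.65638541.
Sum = 2.6777215.

2.68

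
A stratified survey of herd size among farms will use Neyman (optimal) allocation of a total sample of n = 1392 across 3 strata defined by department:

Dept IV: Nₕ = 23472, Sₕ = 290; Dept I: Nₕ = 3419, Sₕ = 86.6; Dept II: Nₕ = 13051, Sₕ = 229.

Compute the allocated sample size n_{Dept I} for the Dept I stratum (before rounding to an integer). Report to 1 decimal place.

Neyman allocation: nₕ = n·NₕSₕ / Σⱼ NⱼSⱼ.
Σ NⱼSⱼ = 23472·290 + 3419·86.6 + 13051·229 = 1.0091644 × 10^7.
n_{Dept I} = 1392·3419·86.6 / (1.0091644 × 10^7) = 40.8.

40.8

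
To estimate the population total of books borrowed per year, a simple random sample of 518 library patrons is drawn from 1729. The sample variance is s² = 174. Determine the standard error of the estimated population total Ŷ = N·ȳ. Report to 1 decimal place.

Var(Ŷ) = N²·Var(ȳ) = N²·(1 − n/N)·s²/n.
f = 518/1729 = 0.29959514; Var(ȳ) = 0.70040486·174/518 = 0.23527113.
Var(Ŷ) = 1729² · 0.23527113 = 703329.16.
SE(Ŷ) = √(703329.16) = 838.6.

838.6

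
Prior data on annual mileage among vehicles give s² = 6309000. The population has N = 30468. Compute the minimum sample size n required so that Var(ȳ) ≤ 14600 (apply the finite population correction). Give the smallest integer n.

Without fpc, n₀ = s²/D = 6309000/14600 = 432.1233.
With fpc, (1 − n/N)·s²/n ≤ D requires n ≥ n₀/(1 + n₀/N) = 432.1233/(1 + 432.1233/30468) = 426.0803.
Rounding up, n = 427.

427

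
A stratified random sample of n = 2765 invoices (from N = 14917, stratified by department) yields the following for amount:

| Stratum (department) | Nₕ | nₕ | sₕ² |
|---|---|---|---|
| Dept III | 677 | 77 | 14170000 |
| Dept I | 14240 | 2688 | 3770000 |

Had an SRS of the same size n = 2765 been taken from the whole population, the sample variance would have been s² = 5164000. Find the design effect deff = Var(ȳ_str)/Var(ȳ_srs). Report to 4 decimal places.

0.9023

Var(ȳ_str) = Σ Wₕ²(1−fₕ)sₕ²/nₕ with Wₕ = Nₕ/14917:
  Dept III: (677/14917)²·(1−77/677)·14170000/77 = 335.93563
  Dept I: (14240/14917)²·(1−2688/14240)·3770000/2688 = 1036.8508
  → Var(ȳ_str) = 1372.7864.
Var(ȳ_srs) = (1 − 2765/14917)·5164000/2765 = 1521.4489.
deff = 1372.7864 / 1521.4489 = 0.9023.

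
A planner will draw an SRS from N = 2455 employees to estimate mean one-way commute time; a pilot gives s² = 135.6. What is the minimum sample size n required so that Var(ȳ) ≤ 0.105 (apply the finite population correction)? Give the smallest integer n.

Without fpc, n₀ = s²/D = 135.6/0.105 = 1291.4286.
With fpc, (1 − n/N)·s²/n ≤ D requires n ≥ n₀/(1 + n₀/N) = 1291.4286/(1 + 1291.4286/2455) = 846.2612.
Rounding up, n = 847.

847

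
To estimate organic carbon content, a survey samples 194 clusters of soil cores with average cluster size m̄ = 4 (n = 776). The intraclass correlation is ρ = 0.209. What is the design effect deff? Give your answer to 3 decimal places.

deff = 1 + (4 − 1)·0.209 = 1 + 0.627 = 1.627.

1.627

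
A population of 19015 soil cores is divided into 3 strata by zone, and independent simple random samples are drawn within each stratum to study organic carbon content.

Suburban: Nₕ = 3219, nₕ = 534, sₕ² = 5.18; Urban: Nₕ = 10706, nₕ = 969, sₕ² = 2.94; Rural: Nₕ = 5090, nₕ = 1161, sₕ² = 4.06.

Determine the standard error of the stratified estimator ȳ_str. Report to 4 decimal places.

0.0361

Var(ȳ_str) = Σₕ Wₕ²(1 − fₕ)sₕ²/nₕ with Wₕ = Nₕ/N, N = 19015.
Suburban: Wₕ = 0.16928740; term = 0.16928740²·(1 − 0.16589003)·5.18/534 = 2.3187884 × 10^-4.
Urban: Wₕ = 0.56302919; term = 0.56302919²·(1 − 0.09050999)·2.94/969 = 8.7474869 × 10^-4.
Rural: Wₕ = 0.26768341; term = 0.26768341²·(1 − 0.22809430)·4.06/1161 = 1.9341982 × 10^-4.
Sum = 0.0013000474.
SE = √(0.0013000474) = 0.0361.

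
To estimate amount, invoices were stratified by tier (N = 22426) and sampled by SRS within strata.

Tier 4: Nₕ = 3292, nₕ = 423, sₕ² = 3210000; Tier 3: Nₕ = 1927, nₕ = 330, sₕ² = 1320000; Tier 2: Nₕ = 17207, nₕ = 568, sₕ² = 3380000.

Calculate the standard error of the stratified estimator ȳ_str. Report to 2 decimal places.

59.62

Var(ȳ_str) = Σₕ Wₕ²(1 − fₕ)sₕ²/nₕ with Wₕ = Nₕ/N, N = 22426.
Tier 4: Wₕ = 0.14679390; term = 0.14679390²·(1 − 0.12849332)·3210000/423 = 142.51199.
Tier 3: Wₕ = 0.08592705; term = 0.08592705²·(1 − 0.17125065)·1320000/330 = 24.476143.
Tier 2: Wₕ = 0.76727905; term = 0.76727905²·(1 − 0.03300982)·3380000/568 = 3387.6389.
Sum = 3554.627.
SE = √(3554.627) = 59.62.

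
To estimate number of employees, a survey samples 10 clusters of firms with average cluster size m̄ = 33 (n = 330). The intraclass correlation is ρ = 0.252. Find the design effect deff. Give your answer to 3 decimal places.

9.064

deff = 1 + (33 − 1)·0.252 = 1 + 8.064 = 9.064.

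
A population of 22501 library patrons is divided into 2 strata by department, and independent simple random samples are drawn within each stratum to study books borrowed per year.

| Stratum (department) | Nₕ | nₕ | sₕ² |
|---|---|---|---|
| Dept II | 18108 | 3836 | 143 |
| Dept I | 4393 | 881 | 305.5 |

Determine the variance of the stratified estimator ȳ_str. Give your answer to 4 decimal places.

0.0296

Var(ȳ_str) = Σₕ Wₕ²(1 − fₕ)sₕ²/nₕ with Wₕ = Nₕ/N, N = 22501.
Dept II: Wₕ = 0.80476423; term = 0.80476423²·(1 − 0.21184007)·143/3836 = 0.0190287.
Dept I: Wₕ = 0.19523577; term = 0.19523577²·(1 − 0.20054632)·305.5/881 = 0.010566895.
Sum = 0.029595595.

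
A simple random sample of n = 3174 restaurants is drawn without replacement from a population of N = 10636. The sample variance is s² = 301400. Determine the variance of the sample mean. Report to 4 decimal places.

Under SRS without replacement, Var(ȳ) = (1 − f)·s²/n with f = n/N = 3174/10636 = 0.29842046.
Var(ȳ) = (1 − 0.29842046)·301400/3174 = 0.70157954·94.959042 = 66.621321.

66.6213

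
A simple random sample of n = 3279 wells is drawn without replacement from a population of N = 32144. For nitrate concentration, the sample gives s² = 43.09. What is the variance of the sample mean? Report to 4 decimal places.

0.0118

Under SRS without replacement, Var(ȳ) = (1 − f)·s²/n with f = n/N = 3279/32144 = 0.10200971.
Var(ȳ) = (1 − 0.10200971)·43.09/3279 = 0.89799029·0.013141202 = 0.011800671.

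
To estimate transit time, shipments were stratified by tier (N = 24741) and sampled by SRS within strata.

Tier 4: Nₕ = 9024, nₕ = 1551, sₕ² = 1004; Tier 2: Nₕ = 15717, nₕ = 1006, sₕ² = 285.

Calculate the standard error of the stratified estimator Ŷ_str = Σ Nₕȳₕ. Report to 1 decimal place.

Var(Ŷ_str) = Σₕ Nₕ²(1 − fₕ)sₕ²/nₕ.
Tier 4: 9024²·(1 − 1551/9024)·1004/1551 = 4.365319 × 10^7.
Tier 2: 15717²·(1 − 1006/15717)·285/1006 = 6.5502629 × 10^7.
Sum = 1.0915582 × 10^8.
SE = √(1.0915582 × 10^8) = 10447.8.

10447.8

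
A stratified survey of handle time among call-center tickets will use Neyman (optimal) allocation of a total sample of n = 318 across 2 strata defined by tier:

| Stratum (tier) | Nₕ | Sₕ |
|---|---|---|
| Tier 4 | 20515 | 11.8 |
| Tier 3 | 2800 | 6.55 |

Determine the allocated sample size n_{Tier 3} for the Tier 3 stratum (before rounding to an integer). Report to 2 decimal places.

22.40

Neyman allocation: nₕ = n·NₕSₕ / Σⱼ NⱼSⱼ.
Σ NⱼSⱼ = 20515·11.8 + 2800·6.55 = 260417.
n_{Tier 3} = 318·2800·6.55 / 260417 = 22.40.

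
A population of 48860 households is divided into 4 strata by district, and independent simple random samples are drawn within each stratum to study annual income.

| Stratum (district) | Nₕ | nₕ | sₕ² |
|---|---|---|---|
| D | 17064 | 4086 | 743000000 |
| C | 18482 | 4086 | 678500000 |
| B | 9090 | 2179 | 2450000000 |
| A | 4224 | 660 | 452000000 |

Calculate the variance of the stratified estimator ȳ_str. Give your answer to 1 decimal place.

69281.4

Var(ȳ_str) = Σₕ Wₕ²(1 − fₕ)sₕ²/nₕ with Wₕ = Nₕ/N, N = 48860.
D: Wₕ = 0.34924273; term = 0.34924273²·(1 − 0.23945148)·743000000/4086 = 16868.332.
C: Wₕ = 0.37826443; term = 0.37826443²·(1 − 0.22107997)·678500000/4086 = 18506.972.
B: Wₕ = 0.18604175; term = 0.18604175²·(1 − 0.23971397)·2450000000/2179 = 29587.393.
A: Wₕ = 0.08645108; term = 0.08645108²·(1 − 0.15625000)·452000000/660 = 4318.6616.
Sum = 69281.359.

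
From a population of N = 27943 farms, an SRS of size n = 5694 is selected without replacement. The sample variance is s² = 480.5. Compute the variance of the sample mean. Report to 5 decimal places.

Under SRS without replacement, Var(ȳ) = (1 − f)·s²/n with f = n/N = 5694/27943 = 0.20377196.
Var(ȳ) = (1 − 0.20377196)·480.5/5694 = 0.79622804·0.084387074 = 0.067191354.

0.06719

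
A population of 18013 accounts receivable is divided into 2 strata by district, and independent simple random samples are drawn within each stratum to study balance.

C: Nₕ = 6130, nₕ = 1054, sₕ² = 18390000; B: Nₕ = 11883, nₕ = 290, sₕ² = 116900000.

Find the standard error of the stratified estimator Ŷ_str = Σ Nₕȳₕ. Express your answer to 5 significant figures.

7.4883 × 10^6

Var(Ŷ_str) = Σₕ Nₕ²(1 − fₕ)sₕ²/nₕ.
C: 6130²·(1 − 1054/6130)·18390000/1054 = 5.4290421 × 10^11.
B: 11883²·(1 − 290/11883)·116900000/290 = 5.5531377 × 10^13.
Sum = 5.6074281 × 10^13.
SE = √(5.6074281 × 10^13) = 7.4883 × 10^6.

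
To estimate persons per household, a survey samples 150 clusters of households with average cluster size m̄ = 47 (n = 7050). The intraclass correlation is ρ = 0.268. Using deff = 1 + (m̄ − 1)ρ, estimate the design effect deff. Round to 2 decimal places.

13.33

deff = 1 + (47 − 1)·0.268 = 1 + 12.328 = 13.328.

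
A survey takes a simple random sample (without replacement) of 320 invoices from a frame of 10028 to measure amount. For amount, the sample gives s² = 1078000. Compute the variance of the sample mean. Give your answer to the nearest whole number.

Under SRS without replacement, Var(ȳ) = (1 − f)·s²/n with f = n/N = 320/10028 = 0.03191065.
Var(ȳ) = (1 − 0.03191065)·1078000/320 = 0.96808935·3368.75 = 3261.251.

3261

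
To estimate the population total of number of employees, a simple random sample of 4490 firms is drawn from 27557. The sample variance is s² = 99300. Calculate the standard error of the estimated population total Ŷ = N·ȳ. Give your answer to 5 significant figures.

118570

Var(Ŷ) = N²·Var(ȳ) = N²·(1 − n/N)·s²/n.
f = 4490/27557 = 0.16293501; Var(ȳ) = 0.83706499·99300/4490 = 18.512373.
Var(Ŷ) = 27557² · 18.512373 = 1.4058079 × 10^10.
SE(Ŷ) = √(1.4058079 × 10^10) = 118570.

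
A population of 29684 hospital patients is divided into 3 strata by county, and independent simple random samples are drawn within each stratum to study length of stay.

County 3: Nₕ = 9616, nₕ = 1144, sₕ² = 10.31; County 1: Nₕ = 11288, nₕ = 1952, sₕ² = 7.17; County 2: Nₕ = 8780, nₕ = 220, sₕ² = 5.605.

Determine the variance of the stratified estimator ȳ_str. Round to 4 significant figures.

0.003446

Var(ȳ_str) = Σₕ Wₕ²(1 − fₕ)sₕ²/nₕ with Wₕ = Nₕ/N, N = 29684.
County 3: Wₕ = 0.32394556; term = 0.32394556²·(1 − 0.11896839)·10.31/1144 = 8.3323633 × 10^-4.
County 1: Wₕ = 0.38027220; term = 0.38027220²·(1 − 0.17292700)·7.17/1952 = 4.3931127 × 10^-4.
County 2: Wₕ = 0.29578224; term = 0.29578224²·(1 − 0.02505695)·5.605/220 = 0.0021730833.
Sum = 0.0034456309.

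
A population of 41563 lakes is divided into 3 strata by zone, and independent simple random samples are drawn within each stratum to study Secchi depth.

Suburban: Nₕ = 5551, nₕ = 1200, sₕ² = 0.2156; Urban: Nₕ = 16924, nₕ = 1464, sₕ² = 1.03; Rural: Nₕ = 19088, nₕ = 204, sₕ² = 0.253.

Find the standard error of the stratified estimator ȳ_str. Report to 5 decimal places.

0.01918

Var(ȳ_str) = Σₕ Wₕ²(1 − fₕ)sₕ²/nₕ with Wₕ = Nₕ/N, N = 41563.
Suburban: Wₕ = 0.13355629; term = 0.13355629²·(1 − 0.21617727)·0.2156/1200 = 2.5119677 × 10^-6.
Urban: Wₕ = 0.40718909; term = 0.40718909²·(1 − 0.08650437)·1.03/1464 = 1.0656016 × 10^-4.
Rural: Wₕ = 0.45925463; term = 0.45925463²·(1 − 0.01068734)·0.253/204 = 2.5878017 × 10^-4.
Sum = 3.678523 × 10^-4.
SE = √(3.678523 × 10^-4) = 0.01918.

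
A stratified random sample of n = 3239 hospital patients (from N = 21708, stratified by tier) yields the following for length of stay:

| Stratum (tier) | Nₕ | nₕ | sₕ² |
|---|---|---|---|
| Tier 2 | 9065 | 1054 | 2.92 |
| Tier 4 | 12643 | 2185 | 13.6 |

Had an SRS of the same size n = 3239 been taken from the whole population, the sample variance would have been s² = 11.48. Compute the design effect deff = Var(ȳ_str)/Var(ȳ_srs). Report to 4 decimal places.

0.7207

Var(ȳ_str) = Σ Wₕ²(1−fₕ)sₕ²/nₕ with Wₕ = Nₕ/21708:
  Tier 2: (9065/21708)²·(1−1054/9065)·2.92/1054 = 4.2693047 × 10^-4
  Tier 4: (12643/21708)²·(1−2185/12643)·13.6/2185 = 0.0017464116
  → Var(ȳ_str) = 0.0021733421.
Var(ȳ_srs) = (1 − 3239/21708)·11.48/3239 = 0.0030154665.
deff = 0.0021733421 / 0.0030154665 = 0.7207.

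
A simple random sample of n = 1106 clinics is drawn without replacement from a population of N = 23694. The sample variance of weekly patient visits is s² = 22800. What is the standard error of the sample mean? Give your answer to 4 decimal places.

4.4331

Under SRS without replacement, Var(ȳ) = (1 − f)·s²/n with f = n/N = 1106/23694 = 0.04667848.
Var(ȳ) = (1 − 0.04667848)·22800/1106 = 0.95332152·20.614828 = 19.652559.
SE(ȳ) = √(19.652559) = 4.4331.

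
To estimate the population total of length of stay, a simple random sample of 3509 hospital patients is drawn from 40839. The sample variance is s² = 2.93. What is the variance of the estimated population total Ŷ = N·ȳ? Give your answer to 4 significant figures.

1.273 × 10^6

Var(Ŷ) = N²·Var(ȳ) = N²·(1 − n/N)·s²/n.
f = 3509/40839 = 0.08592277; Var(ȳ) = 0.91407723·2.93/3509 = 7.6325058 × 10^-4.
Var(Ŷ) = 40839² · (7.6325058 × 10^-4) = 1.2729676 × 10^6.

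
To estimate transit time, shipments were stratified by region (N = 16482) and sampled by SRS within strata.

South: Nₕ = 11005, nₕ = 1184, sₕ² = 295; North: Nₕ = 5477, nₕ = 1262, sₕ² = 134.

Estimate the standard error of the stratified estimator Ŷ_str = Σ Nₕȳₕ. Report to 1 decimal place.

5420.3

Var(Ŷ_str) = Σₕ Nₕ²(1 − fₕ)sₕ²/nₕ.
South: 11005²·(1 − 1184/11005)·295/1184 = 2.6928742 × 10^7.
North: 5477²·(1 − 1262/5477)·134/1262 = 2.4512396 × 10^6.
Sum = 2.9379982 × 10^7.
SE = √(2.9379982 × 10^7) = 5420.3.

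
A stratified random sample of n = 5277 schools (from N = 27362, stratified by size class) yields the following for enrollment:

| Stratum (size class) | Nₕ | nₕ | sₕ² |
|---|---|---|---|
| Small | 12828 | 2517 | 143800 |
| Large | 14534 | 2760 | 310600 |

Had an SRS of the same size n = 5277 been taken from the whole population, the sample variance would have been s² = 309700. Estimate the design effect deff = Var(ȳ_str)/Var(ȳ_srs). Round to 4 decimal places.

Var(ȳ_str) = Σ Wₕ²(1−fₕ)sₕ²/nₕ with Wₕ = Nₕ/27362:
  Small: (12828/27362)²·(1−2517/12828)·143800/2517 = 10.093452
  Large: (14534/27362)²·(1−2760/14534)·310600/2760 = 25.722068
  → Var(ȳ_str) = 35.81552.
Var(ȳ_srs) = (1 − 5277/27362)·309700/5277 = 47.370032.
deff = 35.81552 / 47.370032 = 0.7561.

0.7561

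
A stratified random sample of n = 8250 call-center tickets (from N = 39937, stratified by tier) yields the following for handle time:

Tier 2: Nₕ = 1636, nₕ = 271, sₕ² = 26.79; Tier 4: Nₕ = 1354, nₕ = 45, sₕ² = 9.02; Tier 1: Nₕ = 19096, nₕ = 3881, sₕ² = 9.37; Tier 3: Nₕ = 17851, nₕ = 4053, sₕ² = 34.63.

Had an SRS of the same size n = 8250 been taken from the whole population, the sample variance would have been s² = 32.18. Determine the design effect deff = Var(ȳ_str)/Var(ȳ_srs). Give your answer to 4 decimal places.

0.6852

Var(ȳ_str) = Σ Wₕ²(1−fₕ)sₕ²/nₕ with Wₕ = Nₕ/39937:
  Tier 2: (1636/39937)²·(1−271/1636)·26.79/271 = 1.3841033 × 10^-4
  Tier 4: (1354/39937)²·(1−45/1354)·9.02/45 = 2.2274166 × 10^-4
  Tier 1: (19096/39937)²·(1−3881/19096)·9.37/3881 = 4.3980426 × 10^-4
  Tier 3: (17851/39937)²·(1−4053/17851)·34.63/4053 = 0.0013194827
  → Var(ȳ_str) = 0.002120439.
Var(ȳ_srs) = (1 − 8250/39937)·32.18/8250 = 0.003094837.
deff = 0.002120439 / 0.003094837 = 0.6852.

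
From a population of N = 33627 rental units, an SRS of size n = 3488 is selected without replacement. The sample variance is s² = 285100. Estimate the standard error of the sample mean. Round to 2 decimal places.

8.56

Under SRS without replacement, Var(ȳ) = (1 − f)·s²/n with f = n/N = 3488/33627 = 0.10372617.
Var(ȳ) = (1 − 0.10372617)·285100/3488 = 0.89627383·81.737385 = 73.259079.
SE(ȳ) = √(73.259079) = 8.56.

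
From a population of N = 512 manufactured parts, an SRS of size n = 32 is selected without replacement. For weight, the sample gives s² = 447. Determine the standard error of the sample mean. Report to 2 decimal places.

Under SRS without replacement, Var(ȳ) = (1 − f)·s²/n with f = n/N = 32/512 = 0.06250000.
Var(ȳ) = (1 − 0.06250000)·447/32 = 0.93750000·13.96875 = 13.095703.
SE(ȳ) = √(13.095703) = 3.62.

3.62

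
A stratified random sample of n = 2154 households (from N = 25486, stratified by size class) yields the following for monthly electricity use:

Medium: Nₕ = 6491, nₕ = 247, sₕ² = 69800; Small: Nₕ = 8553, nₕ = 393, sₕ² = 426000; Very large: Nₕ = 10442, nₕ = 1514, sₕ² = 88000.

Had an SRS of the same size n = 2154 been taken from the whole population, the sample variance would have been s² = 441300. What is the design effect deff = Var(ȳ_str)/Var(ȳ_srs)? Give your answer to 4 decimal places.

Var(ȳ_str) = Σ Wₕ²(1−fₕ)sₕ²/nₕ with Wₕ = Nₕ/25486:
  Medium: (6491/25486)²·(1−247/6491)·69800/247 = 17.633138
  Small: (8553/25486)²·(1−393/8553)·426000/393 = 116.47221
  Very large: (10442/25486)²·(1−1514/10442)·88000/1514 = 8.3424058
  → Var(ȳ_str) = 142.44775.
Var(ȳ_srs) = (1 − 2154/25486)·441300/2154 = 187.55926.
deff = 142.44775 / 187.55926 = 0.7595.

0.7595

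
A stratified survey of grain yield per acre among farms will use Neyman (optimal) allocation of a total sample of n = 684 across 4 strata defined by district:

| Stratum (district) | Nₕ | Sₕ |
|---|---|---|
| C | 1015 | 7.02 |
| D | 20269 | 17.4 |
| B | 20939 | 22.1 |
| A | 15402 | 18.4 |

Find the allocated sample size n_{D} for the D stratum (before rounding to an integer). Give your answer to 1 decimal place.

218.1

Neyman allocation: nₕ = n·NₕSₕ / Σⱼ NⱼSⱼ.
Σ NⱼSⱼ = 1015·7.02 + 20269·17.4 + 20939·22.1 + 15402·18.4 = 1.1059546 × 10^6.
n_{D} = 684·20269·17.4 / (1.1059546 × 10^6) = 218.1.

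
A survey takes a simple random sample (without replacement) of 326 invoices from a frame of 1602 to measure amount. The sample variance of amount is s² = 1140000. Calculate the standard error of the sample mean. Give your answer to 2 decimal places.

Under SRS without replacement, Var(ȳ) = (1 − f)·s²/n with f = n/N = 326/1602 = 0.20349563.
Var(ȳ) = (1 − 0.20349563)·1140000/326 = 0.79650437·3496.9325 = 2785.322.
SE(ȳ) = √(2785.322) = 52.78.

52.78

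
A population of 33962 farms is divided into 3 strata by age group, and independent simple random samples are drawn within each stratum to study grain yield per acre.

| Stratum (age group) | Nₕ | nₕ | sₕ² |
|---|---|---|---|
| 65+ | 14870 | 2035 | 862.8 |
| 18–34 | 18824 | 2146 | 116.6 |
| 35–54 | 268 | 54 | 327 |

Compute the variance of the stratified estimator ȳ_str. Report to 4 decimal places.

0.0852

Var(ȳ_str) = Σₕ Wₕ²(1 − fₕ)sₕ²/nₕ with Wₕ = Nₕ/N, N = 33962.
65+: Wₕ = 0.43784229; term = 0.43784229²·(1 − 0.13685272)·862.8/2035 = 0.070156199.
18–34: Wₕ = 0.55426653; term = 0.55426653²·(1 − 0.11400340)·116.6/2146 = 0.014788979.
35–54: Wₕ = 0.00789117; term = 0.00789117²·(1 − 0.20149254)·327/54 = 3.0110367 × 10^-4.
Sum = 0.085246282.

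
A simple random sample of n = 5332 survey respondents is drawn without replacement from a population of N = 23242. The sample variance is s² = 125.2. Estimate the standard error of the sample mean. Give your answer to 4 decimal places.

0.1345

Under SRS without replacement, Var(ȳ) = (1 − f)·s²/n with f = n/N = 5332/23242 = 0.22941227.
Var(ȳ) = (1 − 0.22941227)·125.2/5332 = 0.77058773·0.02348087 = 0.01809407.
SE(ȳ) = √(0.01809407) = 0.1345.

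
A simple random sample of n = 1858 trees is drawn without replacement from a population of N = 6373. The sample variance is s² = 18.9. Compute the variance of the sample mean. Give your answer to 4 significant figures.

0.007207

Under SRS without replacement, Var(ȳ) = (1 − f)·s²/n with f = n/N = 1858/6373 = 0.29154244.
Var(ȳ) = (1 − 0.29154244)·18.9/1858 = 0.70845756·0.010172228 = 0.0072065919.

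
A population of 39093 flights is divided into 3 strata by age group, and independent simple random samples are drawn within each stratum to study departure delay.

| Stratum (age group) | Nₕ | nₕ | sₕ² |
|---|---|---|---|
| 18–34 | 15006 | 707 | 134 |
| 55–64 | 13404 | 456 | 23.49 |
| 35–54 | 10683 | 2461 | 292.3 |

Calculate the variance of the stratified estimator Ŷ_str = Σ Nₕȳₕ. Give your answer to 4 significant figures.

Var(Ŷ_str) = Σₕ Nₕ²(1 − fₕ)sₕ²/nₕ.
18–34: 15006²·(1 − 707/15006)·134/707 = 4.0668298 × 10^7.
55–64: 13404²·(1 − 456/13404)·23.49/456 = 8.9403657 × 10^6.
35–54: 10683²·(1 − 2461/10683)·292.3/2461 = 1.0432488 × 10^7.
Sum = 6.0041152 × 10^7.

6.004 × 10^7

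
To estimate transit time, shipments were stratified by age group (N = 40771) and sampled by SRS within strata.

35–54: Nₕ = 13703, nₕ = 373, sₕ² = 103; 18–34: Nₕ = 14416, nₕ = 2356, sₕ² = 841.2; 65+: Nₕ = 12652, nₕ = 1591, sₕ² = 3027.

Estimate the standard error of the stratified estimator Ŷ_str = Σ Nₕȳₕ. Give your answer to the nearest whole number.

Var(Ŷ_str) = Σₕ Nₕ²(1 − fₕ)sₕ²/nₕ.
35–54: 13703²·(1 − 373/13703)·103/373 = 5.0439898 × 10^7.
18–34: 14416²·(1 − 2356/14416)·841.2/2356 = 6.2074904 × 10^7.
65+: 12652²·(1 − 1591/12652)·3027/1591 = 2.662538 × 10^8.
Sum = 3.787686 × 10^8.
SE = √(3.787686 × 10^8) = 19462.

19462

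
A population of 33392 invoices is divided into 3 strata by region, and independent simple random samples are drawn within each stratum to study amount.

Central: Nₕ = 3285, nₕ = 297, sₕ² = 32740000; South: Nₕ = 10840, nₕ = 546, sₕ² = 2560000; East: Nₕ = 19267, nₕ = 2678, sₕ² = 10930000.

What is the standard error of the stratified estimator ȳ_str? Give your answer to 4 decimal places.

51.0838

Var(ȳ_str) = Σₕ Wₕ²(1 − fₕ)sₕ²/nₕ with Wₕ = Nₕ/N, N = 33392.
Central: Wₕ = 0.09837686; term = 0.09837686²·(1 − 0.09041096)·32740000/297 = 970.40568.
South: Wₕ = 0.32462865; term = 0.32462865²·(1 − 0.05036900)·2560000/546 = 469.21934.
East: Wₕ = 0.57699449; term = 0.57699449²·(1 − 0.13899414)·10930000/2678 = 1169.9277.
Sum = 2609.5527.
SE = √(2609.5527) = 51.0838.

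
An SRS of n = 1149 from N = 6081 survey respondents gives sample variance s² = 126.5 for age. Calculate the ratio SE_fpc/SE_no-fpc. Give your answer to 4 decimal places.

0.9006

f = n/N = 1149/6081 = 0.18894919.
SE_no-fpc = √(s²/n) = 0.33180677; SE_fpc = √((1−f)s²/n) = 0.29881974.
Ratio = √(1−f) = 0.90058360.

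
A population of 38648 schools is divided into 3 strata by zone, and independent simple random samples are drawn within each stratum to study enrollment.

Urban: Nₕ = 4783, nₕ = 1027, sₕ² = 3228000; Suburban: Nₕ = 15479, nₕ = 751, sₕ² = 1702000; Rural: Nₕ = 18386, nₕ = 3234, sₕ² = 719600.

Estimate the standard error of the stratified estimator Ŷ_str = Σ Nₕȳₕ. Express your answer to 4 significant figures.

Var(Ŷ_str) = Σₕ Nₕ²(1 − fₕ)sₕ²/nₕ.
Urban: 4783²·(1 − 1027/4783)·3228000/1027 = 5.6466263 × 10^10.
Suburban: 15479²·(1 − 751/15479)·1702000/751 = 5.1666173 × 10^11.
Rural: 18386²·(1 − 3234/18386)·719600/3234 = 6.1988105 × 10^10.
Sum = 6.351161 × 10^11.
SE = √(6.351161 × 10^11) = 796900.

796900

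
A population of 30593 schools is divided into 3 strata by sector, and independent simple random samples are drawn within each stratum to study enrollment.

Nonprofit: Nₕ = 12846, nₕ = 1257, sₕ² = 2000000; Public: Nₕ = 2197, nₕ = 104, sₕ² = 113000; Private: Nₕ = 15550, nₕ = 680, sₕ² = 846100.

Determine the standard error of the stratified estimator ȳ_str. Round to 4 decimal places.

23.7871

Var(ȳ_str) = Σₕ Wₕ²(1 − fₕ)sₕ²/nₕ with Wₕ = Nₕ/N, N = 30593.
Nonprofit: Wₕ = 0.41989998; term = 0.41989998²·(1 − 0.09785147)·2000000/1257 = 253.08387.
Public: Wₕ = 0.07181381; term = 0.07181381²·(1 − 0.04733728)·113000/104 = 5.3382666.
Private: Wₕ = 0.50828621; term = 0.50828621²·(1 − 0.04372990)·846100/680 = 307.40435.
Sum = 565.82649.
SE = √(565.82649) = 23.7871.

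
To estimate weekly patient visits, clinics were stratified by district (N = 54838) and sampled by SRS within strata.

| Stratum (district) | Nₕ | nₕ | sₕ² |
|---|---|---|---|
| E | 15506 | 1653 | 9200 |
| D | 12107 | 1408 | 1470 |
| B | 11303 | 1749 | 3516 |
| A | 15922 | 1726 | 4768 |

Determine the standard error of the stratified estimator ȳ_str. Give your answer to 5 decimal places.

0.84991

Var(ȳ_str) = Σₕ Wₕ²(1 − fₕ)sₕ²/nₕ with Wₕ = Nₕ/N, N = 54838.
E: Wₕ = 0.28276013; term = 0.28276013²·(1 − 0.10660390)·9200/1653 = 0.39755331.
D: Wₕ = 0.22077756; term = 0.22077756²·(1 − 0.11629636)·1470/1408 = 0.04497086.
B: Wₕ = 0.20611620; term = 0.20611620²·(1 − 0.15473768)·3516/1749 = 0.072189629.
A: Wₕ = 0.29034611; term = 0.29034611²·(1 − 0.10840347)·4768/1726 = 0.20763275.
Sum = 0.72234655.
SE = √(0.72234655) = 0.84991.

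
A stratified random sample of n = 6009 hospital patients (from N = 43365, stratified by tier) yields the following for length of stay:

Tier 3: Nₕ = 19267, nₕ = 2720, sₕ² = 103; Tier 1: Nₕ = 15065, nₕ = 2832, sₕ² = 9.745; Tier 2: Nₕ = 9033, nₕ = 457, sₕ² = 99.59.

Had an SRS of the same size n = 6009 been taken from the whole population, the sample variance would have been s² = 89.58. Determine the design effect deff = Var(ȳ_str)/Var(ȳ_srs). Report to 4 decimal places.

Var(ȳ_str) = Σ Wₕ²(1−fₕ)sₕ²/nₕ with Wₕ = Nₕ/43365:
  Tier 3: (19267/43365)²·(1−2720/19267)·103/2720 = 0.006419822
  Tier 1: (15065/43365)²·(1−2832/15065)·9.745/2832 = 3.3721898 × 10^-4
  Tier 2: (9033/43365)²·(1−457/9033)·99.59/457 = 0.008977132
  → Var(ȳ_str) = 0.015734173.
Var(ȳ_srs) = (1 − 6009/43365)·89.58/6009 = 0.012841917.
deff = 0.015734173 / 0.012841917 = 1.2252.

1.2252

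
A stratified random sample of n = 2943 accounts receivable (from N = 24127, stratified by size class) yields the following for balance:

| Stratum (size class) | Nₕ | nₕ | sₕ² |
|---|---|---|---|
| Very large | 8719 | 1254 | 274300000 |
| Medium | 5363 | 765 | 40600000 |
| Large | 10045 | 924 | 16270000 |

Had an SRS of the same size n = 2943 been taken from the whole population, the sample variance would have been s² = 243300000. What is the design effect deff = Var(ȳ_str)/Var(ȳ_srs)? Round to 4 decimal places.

0.4061

Var(ȳ_str) = Σ Wₕ²(1−fₕ)sₕ²/nₕ with Wₕ = Nₕ/24127:
  Very large: (8719/24127)²·(1−1254/8719)·274300000/1254 = 24457.841
  Medium: (5363/24127)²·(1−765/5363)·40600000/765 = 2248.1988
  Large: (10045/24127)²·(1−924/10045)·16270000/924 = 2771.4135
  → Var(ȳ_str) = 29477.453.
Var(ȳ_srs) = (1 − 2943/24127)·243300000/2943 = 72586.606.
deff = 29477.453 / 72586.606 = 0.4061.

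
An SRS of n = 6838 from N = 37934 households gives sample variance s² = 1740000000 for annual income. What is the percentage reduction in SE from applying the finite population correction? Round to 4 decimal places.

9.4605

f = n/N = 6838/37934 = 0.18026045.
SE_no-fpc = √(s²/n) = 504.44065; SE_fpc = √((1−f)s²/n) = 456.71789.
Ratio = √(1−f) = 0.90539469. Reduction = 100·(1 − 0.90539469) = 9.4605%.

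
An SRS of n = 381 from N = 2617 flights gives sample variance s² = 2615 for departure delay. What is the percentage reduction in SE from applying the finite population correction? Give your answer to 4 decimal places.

f = n/N = 381/2617 = 0.14558655.
SE_no-fpc = √(s²/n) = 2.6198315; SE_fpc = √((1−f)s²/n) = 2.4216278.
Ratio = √(1−f) = 0.92434488. Reduction = 100·(1 − 0.92434488) = 7.5655%.

7.5655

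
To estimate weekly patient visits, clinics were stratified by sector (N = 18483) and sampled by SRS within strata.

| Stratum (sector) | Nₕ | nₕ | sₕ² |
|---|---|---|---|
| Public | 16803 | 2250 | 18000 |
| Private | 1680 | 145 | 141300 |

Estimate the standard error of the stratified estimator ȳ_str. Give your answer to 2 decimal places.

3.62

Var(ȳ_str) = Σₕ Wₕ²(1 − fₕ)sₕ²/nₕ with Wₕ = Nₕ/N, N = 18483.
Public: Wₕ = 0.90910566; term = 0.90910566²·(1 − 0.13390466)·18000/2250 = 5.7264361.
Private: Wₕ = 0.09089434; term = 0.09089434²·(1 − 0.08630952)·141300/145 = 7.3560876.
Sum = 13.082524.
SE = √(13.082524) = 3.62.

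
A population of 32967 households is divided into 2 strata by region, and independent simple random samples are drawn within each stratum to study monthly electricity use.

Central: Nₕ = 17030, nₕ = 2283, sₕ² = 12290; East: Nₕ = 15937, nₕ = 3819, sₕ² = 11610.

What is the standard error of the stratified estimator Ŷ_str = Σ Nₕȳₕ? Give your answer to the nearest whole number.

Var(Ŷ_str) = Σₕ Nₕ²(1 − fₕ)sₕ²/nₕ.
Central: 17030²·(1 − 2283/17030)·12290/2283 = 1.3519614 × 10^9.
East: 15937²·(1 − 3819/15937)·11610/3819 = 5.8711082 × 10^8.
Sum = 1.9390722 × 10^9.
SE = √(1.9390722 × 10^9) = 44035.

44035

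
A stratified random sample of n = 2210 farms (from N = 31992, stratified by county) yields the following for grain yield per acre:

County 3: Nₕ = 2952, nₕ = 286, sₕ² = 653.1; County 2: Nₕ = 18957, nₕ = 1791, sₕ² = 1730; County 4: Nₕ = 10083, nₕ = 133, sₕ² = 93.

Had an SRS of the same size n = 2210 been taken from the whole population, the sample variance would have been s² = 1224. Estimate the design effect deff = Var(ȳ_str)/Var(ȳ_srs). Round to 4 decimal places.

0.7627

Var(ȳ_str) = Σ Wₕ²(1−fₕ)sₕ²/nₕ with Wₕ = Nₕ/31992:
  County 3: (2952/31992)²·(1−286/2952)·653.1/286 = 0.017559307
  County 2: (18957/31992)²·(1−1791/18957)·1730/1791 = 0.30711884
  County 4: (10083/31992)²·(1−133/10083)·93/133 = 0.068542726
  → Var(ȳ_str) = 0.39322087.
Var(ȳ_srs) = (1 − 2210/31992)·1224/2210 = 0.51558659.
deff = 0.39322087 / 0.51558659 = 0.7627.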